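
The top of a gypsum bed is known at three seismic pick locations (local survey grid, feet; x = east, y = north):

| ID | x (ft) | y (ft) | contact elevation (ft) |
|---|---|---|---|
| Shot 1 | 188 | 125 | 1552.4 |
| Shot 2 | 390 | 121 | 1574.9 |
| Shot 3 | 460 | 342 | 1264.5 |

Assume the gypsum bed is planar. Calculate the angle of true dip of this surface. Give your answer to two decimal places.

Two edge vectors: Shot 1→Shot 2 = (202, -4, 22.5), Shot 1→Shot 3 = (272, 217, -287.9).
Normal n = (Shot 1→Shot 2) × (Shot 1→Shot 3) = (-3730.9, 64275.8, 44922).
So ∂z/∂x = −n_x/n_z = 0.08305 and ∂z/∂y = −n_y/n_z = −1.43083.
Gradient magnitude |∇z| = √(a² + b²) = √(0.00690 + 2.04728) = 1.43324.
True dip = arctan(1.43324) = 55.10°, dipping toward N (azimuth ≈ 357°).

55.10°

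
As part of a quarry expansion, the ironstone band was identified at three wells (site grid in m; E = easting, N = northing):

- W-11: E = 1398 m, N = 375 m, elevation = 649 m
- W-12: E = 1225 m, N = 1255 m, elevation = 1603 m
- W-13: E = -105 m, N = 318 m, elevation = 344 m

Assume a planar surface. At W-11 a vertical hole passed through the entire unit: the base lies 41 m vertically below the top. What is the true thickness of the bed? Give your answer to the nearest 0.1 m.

Let the plane be z = a·E + b·N + c.
W-12−W-11: −173a + 880b = 954;  W-13−W-11: −1503a − 57b = −305.
Solving gives a = 0.16062, b = 1.11567.
|∇z| = √(a²+b²) = 1.12717, so dip δ = arctan(1.12717) = 48.42°.
True thickness = vertical thickness × cos δ = 41 × cos 48.42° = 27.2 m.

27.2 m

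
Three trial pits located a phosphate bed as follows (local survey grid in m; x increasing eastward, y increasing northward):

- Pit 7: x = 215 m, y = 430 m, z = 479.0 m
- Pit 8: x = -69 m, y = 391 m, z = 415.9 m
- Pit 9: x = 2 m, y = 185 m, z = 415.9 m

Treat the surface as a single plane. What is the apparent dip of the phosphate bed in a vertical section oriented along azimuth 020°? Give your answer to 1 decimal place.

Let the plane be z = a·x + b·y + c.
Pit 8−Pit 7: −284a − 39b = −63.1;  Pit 9−Pit 7: −213a − 245b = −63.1.
Solving gives a = 0.21214, b = 0.07312.
Unit vector along 020° is (sin 20°, cos 20°) = (0.3420, 0.9397).
Slope in that direction = a·(0.3420) + b·(0.9397) = 0.14126.
Apparent dip = arctan|0.14126| = 8.0° (true dip is 12.6°, so apparent ≤ true as expected).

8.0°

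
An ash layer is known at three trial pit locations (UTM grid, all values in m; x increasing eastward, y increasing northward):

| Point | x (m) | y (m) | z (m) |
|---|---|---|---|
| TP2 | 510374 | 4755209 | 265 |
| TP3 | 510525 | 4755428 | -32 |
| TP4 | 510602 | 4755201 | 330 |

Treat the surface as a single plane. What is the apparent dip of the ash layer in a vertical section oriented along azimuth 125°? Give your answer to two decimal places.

46.66°

Two edge vectors: TP2→TP3 = (151, 219, -297), TP2→TP4 = (228, -8, 65).
Normal n = (TP2→TP3) × (TP2→TP4) = (11859, -77531, -51140).
So ∂z/∂x = −n_x/n_z = 0.23189 and ∂z/∂y = −n_y/n_z = −1.51605.
Unit vector along 125° is (sin 125°, cos 125°) = (0.8192, -0.5736).
Slope in that direction = a·(0.8192) + b·(-0.5736) = 1.05953.
Apparent dip = arctan|1.05953| = 46.66° (true dip is 56.9°, so apparent ≤ true as expected).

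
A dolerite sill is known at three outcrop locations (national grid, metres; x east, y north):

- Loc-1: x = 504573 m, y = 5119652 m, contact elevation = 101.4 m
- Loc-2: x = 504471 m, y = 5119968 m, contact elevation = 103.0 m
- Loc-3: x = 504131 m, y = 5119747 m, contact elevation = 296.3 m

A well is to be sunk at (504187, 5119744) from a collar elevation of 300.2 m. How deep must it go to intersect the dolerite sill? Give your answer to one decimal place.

29.9 m

Let the plane be z = a·x + b·y + c.
Loc-2−Loc-1: −102a + 316b = 1.6;  Loc-3−Loc-1: −442a + 95b = 194.9.
Solving gives a = −0.472653137, b = −0.147501962.
Then c = 101.4 − a·504573 − b·5119652 = 993748.12.
At (504187, 5119744): z_contact = −238305.57 − 755172.28 + 993748.12 = 270.27 m.
Depth below ground = 300.2 − 270.27 = 29.9 m.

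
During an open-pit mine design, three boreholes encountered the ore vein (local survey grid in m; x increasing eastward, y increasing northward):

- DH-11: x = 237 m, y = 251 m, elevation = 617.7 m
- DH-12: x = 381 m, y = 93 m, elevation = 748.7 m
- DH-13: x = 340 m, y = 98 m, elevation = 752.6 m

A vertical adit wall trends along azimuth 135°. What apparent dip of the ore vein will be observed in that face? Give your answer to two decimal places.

Two edge vectors: DH-11→DH-12 = (144, -158, 131), DH-11→DH-13 = (103, -153, 134.9).
Normal n = (DH-11→DH-12) × (DH-11→DH-13) = (-1271.2, -5932.6, -5758).
So ∂z/∂x = −n_x/n_z = −0.22077 and ∂z/∂y = −n_y/n_z = −1.03032.
Unit vector along 135° is (sin 135°, cos 135°) = (0.7071, -0.7071).
Slope in that direction = a·(0.7071) + b·(-0.7071) = 0.57244.
Apparent dip = arctan|0.57244| = 29.79° (true dip is 46.5°, so apparent ≤ true as expected).

29.79°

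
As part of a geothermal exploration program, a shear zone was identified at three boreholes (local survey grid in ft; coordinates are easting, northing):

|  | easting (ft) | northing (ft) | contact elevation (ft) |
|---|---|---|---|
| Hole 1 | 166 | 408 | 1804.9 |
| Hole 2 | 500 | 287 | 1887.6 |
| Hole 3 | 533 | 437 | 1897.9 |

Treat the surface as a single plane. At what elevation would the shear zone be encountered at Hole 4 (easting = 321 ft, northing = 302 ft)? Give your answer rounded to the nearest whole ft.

1843 ft

Two edge vectors: Hole 1→Hole 2 = (334, -121, 82.7), Hole 1→Hole 3 = (367, 29, 93).
Normal n = (Hole 1→Hole 2) × (Hole 1→Hole 3) = (-13651.3, -711.1, 54093).
So ∂z/∂easting = −n_x/n_z = 0.25237 and ∂z/∂northing = −n_y/n_z = 0.01315.
Intercept c from Hole 1: 1804.9 − 41.89 − 5.36 = 1757.64.
At (321, 302): z = 81.0 + 4.0 + 1757.64 = 1842.6 ft.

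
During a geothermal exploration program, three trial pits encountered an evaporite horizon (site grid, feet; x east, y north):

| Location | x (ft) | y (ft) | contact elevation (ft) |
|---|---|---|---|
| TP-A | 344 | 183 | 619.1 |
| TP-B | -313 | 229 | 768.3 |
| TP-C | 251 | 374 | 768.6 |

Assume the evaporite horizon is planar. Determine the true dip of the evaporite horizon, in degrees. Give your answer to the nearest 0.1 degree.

Let the plane be z = a·x + b·y + c.
TP-B−TP-A: −657a + 46b = 149.2;  TP-C−TP-A: −93a + 191b = 149.5.
Solving gives a = −0.17837, b = 0.69587.
Gradient magnitude |∇z| = √(a² + b²) = √(0.03182 + 0.48424) = 0.71837.
True dip = arctan(0.71837) = 35.7°, dipping toward SSE (azimuth ≈ 166°).

35.7°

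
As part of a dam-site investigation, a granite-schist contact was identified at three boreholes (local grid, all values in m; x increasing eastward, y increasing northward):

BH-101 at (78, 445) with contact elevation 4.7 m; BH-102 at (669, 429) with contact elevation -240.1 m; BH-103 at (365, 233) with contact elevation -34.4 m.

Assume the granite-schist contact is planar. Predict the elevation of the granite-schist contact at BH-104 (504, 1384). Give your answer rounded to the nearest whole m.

-543 m

Two edge vectors: BH-101→BH-102 = (591, -16, -244.8), BH-101→BH-103 = (287, -212, -39.1).
Normal n = (BH-101→BH-102) × (BH-101→BH-103) = (-51272, -47149.5, -120700).
So ∂z/∂x = −n_x/n_z = −0.42479 and ∂z/∂y = −n_y/n_z = −0.39063.
Intercept c from BH-101: 4.7 + 33.13 + 173.83 = 211.67.
At (504, 1384): z = −214.1 − 540.6 + 211.67 = -543.1 m.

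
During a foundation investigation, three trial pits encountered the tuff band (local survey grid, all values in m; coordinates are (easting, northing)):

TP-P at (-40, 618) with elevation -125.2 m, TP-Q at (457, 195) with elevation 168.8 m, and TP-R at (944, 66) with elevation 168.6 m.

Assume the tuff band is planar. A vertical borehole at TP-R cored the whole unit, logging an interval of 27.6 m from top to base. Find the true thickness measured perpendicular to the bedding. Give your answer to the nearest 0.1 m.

19.1 m

Two edge vectors: TP-P→TP-Q = (497, -423, 294), TP-P→TP-R = (984, -552, 293.8).
Normal n = (TP-P→TP-Q) × (TP-P→TP-R) = (38010.6, 143277.4, 141888).
So ∂z/∂E = −n_x/n_z = −0.26789 and ∂z/∂N = −n_y/n_z = −1.00979.
|∇z| = √(a²+b²) = 1.04472, so dip δ = arctan(1.04472) = 46.25°.
True thickness = vertical thickness × cos δ = 27.6 × cos 46.25° = 19.1 m.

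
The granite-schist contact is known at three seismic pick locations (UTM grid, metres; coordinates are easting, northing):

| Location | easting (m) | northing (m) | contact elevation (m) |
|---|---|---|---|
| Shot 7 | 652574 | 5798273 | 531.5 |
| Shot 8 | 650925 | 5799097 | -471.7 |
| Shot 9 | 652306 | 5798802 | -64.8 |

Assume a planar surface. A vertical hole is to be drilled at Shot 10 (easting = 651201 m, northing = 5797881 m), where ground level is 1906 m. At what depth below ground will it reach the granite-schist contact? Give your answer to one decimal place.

1027.5 m

Two edge vectors: Shot 7→Shot 8 = (-1649, 824, -1003.2), Shot 7→Shot 9 = (-268, 529, -596.3).
Normal n = (Shot 7→Shot 8) × (Shot 7→Shot 9) = (39341.6, -714441.1, -651489).
So ∂z/∂easting = −n_x/n_z = 0.060387205 and ∂z/∂northing = −n_y/n_z = −1.096628032.
Intercept c from Shot 7: 531.5 − 39407.12 + 6358548.71 = 6319673.09.
At (651201, 5797881): z_contact = 39324.21 − 6358118.83 + 6319673.09 = 878.47 m.
Depth below ground = 1906 − 878.47 = 1027.5 m.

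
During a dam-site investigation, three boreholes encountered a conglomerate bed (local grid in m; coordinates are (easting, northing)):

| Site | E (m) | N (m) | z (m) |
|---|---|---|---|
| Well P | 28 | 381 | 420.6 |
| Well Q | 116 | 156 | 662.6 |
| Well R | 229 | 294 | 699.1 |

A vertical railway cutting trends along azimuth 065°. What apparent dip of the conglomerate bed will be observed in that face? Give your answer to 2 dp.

36.21°

Two edge vectors: Well P→Well Q = (88, -225, 242), Well P→Well R = (201, -87, 278.5).
Normal n = (Well P→Well Q) × (Well P→Well R) = (-41608.5, 24134, 37569).
So ∂z/∂E = −n_x/n_z = 1.10752 and ∂z/∂N = −n_y/n_z = −0.64239.
Unit vector along 065° is (sin 65°, cos 65°) = (0.9063, 0.4226).
Slope in that direction = a·(0.9063) + b·(0.4226) = 0.73227.
Apparent dip = arctan|0.73227| = 36.21° (true dip is 52.0°, so apparent ≤ true as expected).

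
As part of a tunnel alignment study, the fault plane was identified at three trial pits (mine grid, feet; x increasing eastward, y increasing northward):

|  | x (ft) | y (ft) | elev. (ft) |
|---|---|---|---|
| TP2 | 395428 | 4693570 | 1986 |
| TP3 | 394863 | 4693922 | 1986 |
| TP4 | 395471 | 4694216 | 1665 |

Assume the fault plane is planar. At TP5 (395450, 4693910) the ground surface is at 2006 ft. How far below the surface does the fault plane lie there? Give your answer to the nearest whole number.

189 ft

Let the plane be z = a·x + b·y + c.
TP3−TP2: −565a + 352b = 0;  TP4−TP2: 43a + 646b = −321.
Solving gives a = −0.29724881, b = −0.47711811.
Then c = 1986 − a·395428 − b·4693570 = 2358913.77.
At (395450, 4693910): z_contact = −117547.0 − 2239549.5 + 2358913.77 = 1817.2 ft.
Depth below ground = 2006 − 1817.2 = 189 ft.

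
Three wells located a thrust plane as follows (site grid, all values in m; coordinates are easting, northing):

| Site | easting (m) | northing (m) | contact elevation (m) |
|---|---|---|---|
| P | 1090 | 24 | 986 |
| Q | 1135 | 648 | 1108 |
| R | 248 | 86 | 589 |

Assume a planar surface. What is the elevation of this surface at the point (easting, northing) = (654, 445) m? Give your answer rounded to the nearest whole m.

843 m

Two edge vectors: P→Q = (45, 624, 122), P→R = (-842, 62, -397).
Normal n = (P→Q) × (P→R) = (-255292, -84859, 528198).
So ∂z/∂easting = −n_x/n_z = 0.48333 and ∂z/∂northing = −n_y/n_z = 0.16066.
Intercept c from P: 986 − 526.83 − 3.86 = 455.32.
At (654, 445): z = 316.1 + 71.5 + 455.32 = 842.9 m.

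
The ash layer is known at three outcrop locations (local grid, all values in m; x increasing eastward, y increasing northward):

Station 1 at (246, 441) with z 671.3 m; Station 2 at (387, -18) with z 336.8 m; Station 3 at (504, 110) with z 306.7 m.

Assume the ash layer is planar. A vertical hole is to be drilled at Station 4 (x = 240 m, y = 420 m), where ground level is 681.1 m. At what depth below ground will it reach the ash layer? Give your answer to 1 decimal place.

Let the plane be z = a·x + b·y + c.
Station 2−Station 1: 141a − 459b = −334.5;  Station 3−Station 1: 258a − 331b = −364.6.
Solving gives a = −0.78928, b = 0.48630.
Then c = 671.3 − a·246 − b·441 = 651.01.
At (240, 420): z_contact = −189.43 + 204.25 + 651.01 = 665.82 m.
Depth below ground = 681.1 − 665.82 = 15.3 m.

15.3 m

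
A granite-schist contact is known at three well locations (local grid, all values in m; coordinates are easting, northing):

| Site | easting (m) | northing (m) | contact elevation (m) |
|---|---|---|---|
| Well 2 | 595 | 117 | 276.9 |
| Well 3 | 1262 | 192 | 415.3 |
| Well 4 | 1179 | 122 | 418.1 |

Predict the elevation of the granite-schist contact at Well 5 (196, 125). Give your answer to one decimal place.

Let the plane be z = a·easting + b·northing + c.
Well 3−Well 2: 667a + 75b = 138.4;  Well 4−Well 2: 584a + 5b = 141.2.
Solving gives a = 0.244606, b = −0.330033.
Then c = 276.9 − a·595 − b·117 = 169.97.
At (196, 125): z = 47.9 − 41.3 + 169.97 = 176.7 m.

176.7 m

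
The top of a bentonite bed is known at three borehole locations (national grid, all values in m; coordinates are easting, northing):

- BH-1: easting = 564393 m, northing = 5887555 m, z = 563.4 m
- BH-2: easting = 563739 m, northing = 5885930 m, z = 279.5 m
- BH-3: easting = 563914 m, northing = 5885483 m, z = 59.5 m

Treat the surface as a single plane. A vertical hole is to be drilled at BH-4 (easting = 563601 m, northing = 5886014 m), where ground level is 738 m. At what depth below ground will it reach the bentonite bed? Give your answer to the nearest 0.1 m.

Let the plane be z = a·easting + b·northing + c.
BH-2−BH-1: −654a − 1625b = −283.9;  BH-3−BH-1: −479a − 2072b = −503.9.
Solving gives a = −0.399846544, b = 0.335630548.
Then c = 563.4 − a·564393 − b·5887555 = −1749809.32.
At (563601, 5886014): z_contact = −225353.91 + 1975526.10 − 1749809.32 = 362.87 m.
Depth below ground = 738 − 362.87 = 375.1 m.

375.1 m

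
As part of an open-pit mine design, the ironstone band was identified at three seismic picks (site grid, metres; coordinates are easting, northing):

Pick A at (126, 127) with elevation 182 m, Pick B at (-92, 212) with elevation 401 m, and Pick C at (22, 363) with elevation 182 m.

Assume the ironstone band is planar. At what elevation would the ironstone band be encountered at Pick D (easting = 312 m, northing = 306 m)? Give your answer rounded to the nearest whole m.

-139 m

Let the plane be z = a·easting + b·northing + c.
Pick B−Pick A: −218a + 85b = 219;  Pick C−Pick A: −104a + 236b = 0.
Solving gives a = −1.21301, b = −0.53455.
Then c = 182 − a·126 − b·127 = 402.73.
At (312, 306): z = −378.5 − 163.6 + 402.73 = -139.3 m.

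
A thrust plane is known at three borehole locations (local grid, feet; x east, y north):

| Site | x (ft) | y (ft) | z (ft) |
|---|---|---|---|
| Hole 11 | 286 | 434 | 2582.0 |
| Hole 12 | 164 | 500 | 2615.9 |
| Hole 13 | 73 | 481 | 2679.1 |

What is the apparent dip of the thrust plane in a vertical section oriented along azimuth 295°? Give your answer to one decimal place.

16.1°

Let the plane be z = a·x + b·y + c.
Hole 12−Hole 11: −122a + 66b = 33.9;  Hole 13−Hole 11: −213a + 47b = 97.1.
Solving gives a = −0.57848, b = −0.55568.
Unit vector along 295° is (sin 295°, cos 295°) = (-0.9063, 0.4226).
Slope in that direction = a·(-0.9063) + b·(0.4226) = 0.28944.
Apparent dip = arctan|0.28944| = 16.1° (true dip is 38.7°, so apparent ≤ true as expected).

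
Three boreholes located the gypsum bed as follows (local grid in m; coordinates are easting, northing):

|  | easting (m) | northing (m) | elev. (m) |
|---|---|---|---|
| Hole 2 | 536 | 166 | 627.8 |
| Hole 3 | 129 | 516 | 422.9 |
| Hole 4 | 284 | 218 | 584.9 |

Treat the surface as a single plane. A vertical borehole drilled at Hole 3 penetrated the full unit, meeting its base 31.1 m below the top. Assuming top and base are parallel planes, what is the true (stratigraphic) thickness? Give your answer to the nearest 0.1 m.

27.7 m

Let the plane be z = a·easting + b·northing + c.
Hole 3−Hole 2: −407a + 350b = −204.9;  Hole 4−Hole 2: −252a + 52b = −42.9.
Solving gives a = 0.06504, b = −0.50979.
|∇z| = √(a²+b²) = 0.51393, so dip δ = arctan(0.51393) = 27.20°.
True thickness = vertical thickness × cos δ = 31.1 × cos 27.20° = 27.7 m.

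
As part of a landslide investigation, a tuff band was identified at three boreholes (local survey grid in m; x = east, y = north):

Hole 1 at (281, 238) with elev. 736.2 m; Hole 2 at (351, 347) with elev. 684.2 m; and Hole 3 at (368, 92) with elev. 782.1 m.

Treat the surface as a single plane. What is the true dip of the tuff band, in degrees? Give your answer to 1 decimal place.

Two edge vectors: Hole 1→Hole 2 = (70, 109, -52), Hole 1→Hole 3 = (87, -146, 45.9).
Normal n = (Hole 1→Hole 2) × (Hole 1→Hole 3) = (-2588.9, -7737, -19703).
So ∂z/∂x = −n_x/n_z = −0.13140 and ∂z/∂y = −n_y/n_z = −0.39268.
Gradient magnitude |∇z| = √(a² + b²) = √(0.01726 + 0.15420) = 0.41408.
True dip = arctan(0.41408) = 22.5°, dipping toward NNE (azimuth ≈ 019°).

22.5°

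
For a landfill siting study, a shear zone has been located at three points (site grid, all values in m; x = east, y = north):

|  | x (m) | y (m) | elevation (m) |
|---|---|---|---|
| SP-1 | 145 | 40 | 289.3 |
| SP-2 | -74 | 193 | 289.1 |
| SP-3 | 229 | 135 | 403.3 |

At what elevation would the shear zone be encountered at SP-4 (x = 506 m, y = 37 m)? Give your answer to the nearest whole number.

Two edge vectors: SP-1→SP-2 = (-219, 153, -0.2), SP-1→SP-3 = (84, 95, 114).
Normal n = (SP-1→SP-2) × (SP-1→SP-3) = (17461, 24949.2, -33657).
So ∂z/∂x = −n_x/n_z = 0.51879 and ∂z/∂y = −n_y/n_z = 0.74128.
Intercept c from SP-1: 289.3 − 75.22 − 29.65 = 184.42.
At (506, 37): z = 262.5 + 27.4 + 184.42 = 474.4 m.

474 m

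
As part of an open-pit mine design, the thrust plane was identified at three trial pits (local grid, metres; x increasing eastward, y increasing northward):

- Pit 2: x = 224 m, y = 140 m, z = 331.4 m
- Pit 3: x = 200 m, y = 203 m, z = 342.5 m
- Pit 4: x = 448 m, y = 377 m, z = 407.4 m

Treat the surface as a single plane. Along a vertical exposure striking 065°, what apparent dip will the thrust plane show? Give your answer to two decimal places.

10.80°

Let the plane be z = a·x + b·y + c.
Pit 3−Pit 2: −24a + 63b = 11.1;  Pit 4−Pit 2: 224a + 237b = 76.
Solving gives a = 0.10895, b = 0.21770.
Unit vector along 065° is (sin 65°, cos 65°) = (0.9063, 0.4226).
Slope in that direction = a·(0.9063) + b·(0.4226) = 0.19075.
Apparent dip = arctan|0.19075| = 10.80° (true dip is 13.7°, so apparent ≤ true as expected).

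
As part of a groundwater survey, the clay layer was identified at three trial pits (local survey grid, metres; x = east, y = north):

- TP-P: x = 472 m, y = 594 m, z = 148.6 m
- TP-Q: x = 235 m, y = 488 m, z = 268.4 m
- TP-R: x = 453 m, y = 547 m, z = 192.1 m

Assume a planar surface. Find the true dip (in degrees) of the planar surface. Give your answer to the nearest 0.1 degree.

Two edge vectors: TP-P→TP-Q = (-237, -106, 119.8), TP-P→TP-R = (-19, -47, 43.5).
Normal n = (TP-P→TP-Q) × (TP-P→TP-R) = (1019.6, 8033.3, 9125).
So ∂z/∂x = −n_x/n_z = −0.11174 and ∂z/∂y = −n_y/n_z = −0.88036.
Gradient magnitude |∇z| = √(a² + b²) = √(0.01249 + 0.77504) = 0.88742.
True dip = arctan(0.88742) = 41.6°, dipping toward N (azimuth ≈ 007°).

41.6°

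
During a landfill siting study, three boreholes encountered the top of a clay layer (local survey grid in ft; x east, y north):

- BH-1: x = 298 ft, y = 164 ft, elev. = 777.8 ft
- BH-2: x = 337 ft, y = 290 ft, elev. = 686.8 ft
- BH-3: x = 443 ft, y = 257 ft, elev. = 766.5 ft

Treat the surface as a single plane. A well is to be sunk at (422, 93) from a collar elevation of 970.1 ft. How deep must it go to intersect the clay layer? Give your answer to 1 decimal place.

Two edge vectors: BH-1→BH-2 = (39, 126, -91), BH-1→BH-3 = (145, 93, -11.3).
Normal n = (BH-1→BH-2) × (BH-1→BH-3) = (7039.2, -12754.3, -14643).
So ∂z/∂x = −n_x/n_z = 0.48072 and ∂z/∂y = −n_y/n_z = −0.87102.
Intercept c from BH-1: 777.8 − 143.25 + 142.85 = 777.39.
At (422, 93): z_contact = 202.86 − 81.00 + 777.39 = 899.25 ft.
Depth below ground = 970.1 − 899.25 = 70.8 ft.

70.8 ft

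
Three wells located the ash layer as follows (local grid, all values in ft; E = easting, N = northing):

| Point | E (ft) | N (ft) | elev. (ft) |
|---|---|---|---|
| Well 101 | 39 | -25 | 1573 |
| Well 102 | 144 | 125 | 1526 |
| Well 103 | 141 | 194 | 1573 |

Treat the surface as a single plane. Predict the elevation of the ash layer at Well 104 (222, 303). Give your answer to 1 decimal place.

1532.6 ft

Let the plane be z = a·E + b·N + c.
Well 102−Well 101: 105a + 150b = −47;  Well 103−Well 101: 102a + 219b = 0.
Solving gives a = −1.33762, b = 0.62300.
Then c = 1573 − a·39 − b·-25 = 1640.74.
At (222, 303): z = −297.0 + 188.8 + 1640.74 = 1532.6 ft.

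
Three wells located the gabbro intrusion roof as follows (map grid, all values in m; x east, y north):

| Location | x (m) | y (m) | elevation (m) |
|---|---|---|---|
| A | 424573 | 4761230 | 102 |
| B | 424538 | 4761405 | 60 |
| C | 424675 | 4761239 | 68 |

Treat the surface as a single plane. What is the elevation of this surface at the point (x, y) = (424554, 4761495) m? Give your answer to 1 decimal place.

Two edge vectors: A→B = (-35, 175, -42), A→C = (102, 9, -34).
Normal n = (A→B) × (A→C) = (-5572, -5474, -18165).
So ∂z/∂x = −n_x/n_z = −0.306743738 and ∂z/∂y = −n_y/n_z = −0.301348748.
Intercept c from A: 102 + 130235.11 + 1434790.70 = 1565127.81.
At (424554, 4761495): z = −130229.3 − 1434870.6 + 1565127.81 = 28.0 m.

28.0 m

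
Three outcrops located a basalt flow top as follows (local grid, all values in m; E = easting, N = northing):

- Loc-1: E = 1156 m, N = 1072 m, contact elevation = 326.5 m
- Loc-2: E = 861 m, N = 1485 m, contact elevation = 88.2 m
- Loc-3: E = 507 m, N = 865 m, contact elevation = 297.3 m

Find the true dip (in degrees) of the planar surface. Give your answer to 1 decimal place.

Let the plane be z = a·E + b·N + c.
Loc-2−Loc-1: −295a + 413b = −238.3;  Loc-3−Loc-1: −649a − 207b = −29.2.
Solving gives a = 0.18653, b = −0.44376.
Gradient magnitude |∇z| = √(a² + b²) = √(0.03479 + 0.19692) = 0.48137.
True dip = arctan(0.48137) = 25.7°, dipping toward NNW (azimuth ≈ 337°).

25.7°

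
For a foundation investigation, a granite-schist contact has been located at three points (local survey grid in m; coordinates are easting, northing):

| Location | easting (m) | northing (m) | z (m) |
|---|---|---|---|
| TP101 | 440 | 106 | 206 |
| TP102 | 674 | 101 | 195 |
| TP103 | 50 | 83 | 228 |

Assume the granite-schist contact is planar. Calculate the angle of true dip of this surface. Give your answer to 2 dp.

7.24°

Two edge vectors: TP101→TP102 = (234, -5, -11), TP101→TP103 = (-390, -23, 22).
Normal n = (TP101→TP102) × (TP101→TP103) = (-363, -858, -7332).
So ∂z/∂easting = −n_x/n_z = −0.04951 and ∂z/∂northing = −n_y/n_z = −0.11702.
Gradient magnitude |∇z| = √(a² + b²) = √(0.00245 + 0.01369) = 0.12706.
True dip = arctan(0.12706) = 7.24°, dipping toward NNE (azimuth ≈ 023°).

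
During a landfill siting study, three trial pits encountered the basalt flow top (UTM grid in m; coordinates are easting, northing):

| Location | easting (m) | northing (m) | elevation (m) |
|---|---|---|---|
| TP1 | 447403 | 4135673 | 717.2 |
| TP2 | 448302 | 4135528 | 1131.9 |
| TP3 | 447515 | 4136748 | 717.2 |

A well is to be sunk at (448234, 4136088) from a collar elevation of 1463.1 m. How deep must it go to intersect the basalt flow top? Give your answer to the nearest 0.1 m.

Let the plane be z = a·easting + b·northing + c.
TP2−TP1: 899a − 145b = 414.7;  TP3−TP1: 112a + 1075b = 0.
Solving gives a = 0.453666814, b = −0.047265752.
Then c = 717.2 − a·447403 − b·4135673 = −6779.00.
At (448234, 4136088): z_contact = 203348.89 − 195495.31 − 6779.00 = 1074.58 m.
Depth below ground = 1463.1 − 1074.58 = 388.5 m.

388.5 m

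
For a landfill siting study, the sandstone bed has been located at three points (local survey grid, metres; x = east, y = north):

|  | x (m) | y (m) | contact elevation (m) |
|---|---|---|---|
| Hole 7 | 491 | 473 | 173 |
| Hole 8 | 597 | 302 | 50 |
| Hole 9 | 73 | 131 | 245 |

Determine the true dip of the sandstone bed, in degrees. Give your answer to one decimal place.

Let the plane be z = a·x + b·y + c.
Hole 8−Hole 7: 106a − 171b = −123;  Hole 9−Hole 7: −418a − 342b = 72.
Solving gives a = −0.50476, b = 0.40640.
Gradient magnitude |∇z| = √(a² + b²) = √(0.25478 + 0.16516) = 0.64804.
True dip = arctan(0.64804) = 32.9°, dipping toward SE (azimuth ≈ 129°).

32.9°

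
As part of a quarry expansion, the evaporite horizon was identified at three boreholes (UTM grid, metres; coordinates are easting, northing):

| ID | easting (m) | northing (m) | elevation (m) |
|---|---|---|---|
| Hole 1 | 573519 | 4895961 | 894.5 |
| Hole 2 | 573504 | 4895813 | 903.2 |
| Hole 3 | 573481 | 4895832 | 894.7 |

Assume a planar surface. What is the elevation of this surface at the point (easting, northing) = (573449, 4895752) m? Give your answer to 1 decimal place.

892.3 m

Two edge vectors: Hole 1→Hole 2 = (-15, -148, 8.7), Hole 1→Hole 3 = (-38, -129, 0.2).
Normal n = (Hole 1→Hole 2) × (Hole 1→Hole 3) = (1092.7, -327.6, -3689).
So ∂z/∂easting = −n_x/n_z = 0.296204934 and ∂z/∂northing = −n_y/n_z = −0.088804554.
Intercept c from Hole 1: 894.5 − 169879.16 + 434783.63 = 265798.98.
At (573449, 4895752): z = 169858.4 − 434765.1 + 265798.98 = 892.3 m.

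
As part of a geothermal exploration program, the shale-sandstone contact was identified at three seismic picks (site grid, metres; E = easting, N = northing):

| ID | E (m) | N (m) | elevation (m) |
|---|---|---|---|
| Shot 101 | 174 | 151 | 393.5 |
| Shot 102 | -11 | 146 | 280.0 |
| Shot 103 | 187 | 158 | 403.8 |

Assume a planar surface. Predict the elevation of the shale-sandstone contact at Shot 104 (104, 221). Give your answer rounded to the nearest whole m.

Let the plane be z = a·E + b·N + c.
Shot 102−Shot 101: −185a − 5b = −113.5;  Shot 103−Shot 101: 13a + 7b = 10.3.
Solving gives a = 0.60407, b = 0.34959.
Then c = 393.5 − a·174 − b·151 = 235.60.
At (104, 221): z = 62.8 + 77.3 + 235.60 = 375.7 m.

376 m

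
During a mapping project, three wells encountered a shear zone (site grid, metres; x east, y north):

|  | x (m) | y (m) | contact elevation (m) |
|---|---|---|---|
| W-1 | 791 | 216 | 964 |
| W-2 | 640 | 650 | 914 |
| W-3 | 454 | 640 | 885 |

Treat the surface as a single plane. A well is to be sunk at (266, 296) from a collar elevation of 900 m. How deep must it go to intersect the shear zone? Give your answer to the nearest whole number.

24 m

Two edge vectors: W-1→W-2 = (-151, 434, -50), W-1→W-3 = (-337, 424, -79).
Normal n = (W-1→W-2) × (W-1→W-3) = (-13086, 4921, 82234).
So ∂z/∂x = −n_x/n_z = 0.15913 and ∂z/∂y = −n_y/n_z = −0.05984.
Intercept c from W-1: 964 − 125.87 + 12.93 = 851.05.
At (266, 296): z_contact = 42.3 − 17.7 + 851.05 = 875.7 m.
Depth below ground = 900 − 875.7 = 24 m.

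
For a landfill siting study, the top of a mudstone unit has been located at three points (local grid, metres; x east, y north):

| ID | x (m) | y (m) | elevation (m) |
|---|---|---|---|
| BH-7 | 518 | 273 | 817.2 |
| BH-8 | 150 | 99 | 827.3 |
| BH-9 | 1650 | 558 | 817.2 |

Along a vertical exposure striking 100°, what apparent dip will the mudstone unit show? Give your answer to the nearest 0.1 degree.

3.0°

Let the plane be z = a·x + b·y + c.
BH-8−BH-7: −368a − 174b = 10.1;  BH-9−BH-7: 1132a + 285b = 0.
Solving gives a = 0.03126, b = −0.12416.
Unit vector along 100° is (sin 100°, cos 100°) = (0.9848, -0.1736).
Slope in that direction = a·(0.9848) + b·(-0.1736) = 0.05234.
Apparent dip = arctan|0.05234| = 3.0° (true dip is 7.3°, so apparent ≤ true as expected).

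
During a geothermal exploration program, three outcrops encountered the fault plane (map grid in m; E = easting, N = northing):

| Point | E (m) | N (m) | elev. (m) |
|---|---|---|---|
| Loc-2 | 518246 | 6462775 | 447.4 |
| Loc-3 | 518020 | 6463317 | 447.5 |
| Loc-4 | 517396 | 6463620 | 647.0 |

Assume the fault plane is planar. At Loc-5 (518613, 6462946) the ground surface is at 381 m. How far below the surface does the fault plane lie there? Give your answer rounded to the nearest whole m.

Two edge vectors: Loc-2→Loc-3 = (-226, 542, 0.1), Loc-2→Loc-4 = (-850, 845, 199.6).
Normal n = (Loc-2→Loc-3) × (Loc-2→Loc-4) = (108098.7, 45024.6, 269730).
So ∂z/∂E = −n_x/n_z = −0.40076632 and ∂z/∂N = −n_y/n_z = −0.16692470.
Intercept c from Loc-2: 447.4 + 207695.54 + 1078796.79 = 1286939.74.
At (518613, 6462946): z_contact = −207842.6 − 1078825.3 + 1286939.74 = 271.8 m.
Depth below ground = 381 − 271.8 = 109 m.

109 m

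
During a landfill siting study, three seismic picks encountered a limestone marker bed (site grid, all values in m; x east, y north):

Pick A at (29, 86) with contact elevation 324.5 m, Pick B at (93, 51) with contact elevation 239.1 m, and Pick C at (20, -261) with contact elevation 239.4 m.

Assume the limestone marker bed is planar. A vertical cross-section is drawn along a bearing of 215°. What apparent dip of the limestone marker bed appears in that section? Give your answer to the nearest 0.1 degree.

Let the plane be z = a·x + b·y + c.
Pick B−Pick A: 64a − 35b = −85.4;  Pick C−Pick A: −9a − 347b = −85.1.
Solving gives a = −1.18347, b = 0.27594.
Unit vector along 215° is (sin 215°, cos 215°) = (-0.5736, -0.8192).
Slope in that direction = a·(-0.5736) + b·(-0.8192) = 0.45277.
Apparent dip = arctan|0.45277| = 24.4° (true dip is 50.5°, so apparent ≤ true as expected).

24.4°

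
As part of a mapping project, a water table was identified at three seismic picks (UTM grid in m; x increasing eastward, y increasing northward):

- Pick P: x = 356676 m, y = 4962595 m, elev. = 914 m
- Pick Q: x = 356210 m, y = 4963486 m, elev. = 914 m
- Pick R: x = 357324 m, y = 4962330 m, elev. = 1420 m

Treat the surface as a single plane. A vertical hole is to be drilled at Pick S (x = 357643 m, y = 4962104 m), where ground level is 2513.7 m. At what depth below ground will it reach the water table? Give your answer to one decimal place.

894.2 m

Let the plane be z = a·x + b·y + c.
Pick Q−Pick P: −466a + 891b = 0;  Pick R−Pick P: 648a − 265b = 506.
Solving gives a = 0.993319791, b = 0.519514054.
Then c = 914 − a·356676 − b·4962595 = −2931517.18.
At (357643, 4962104): z_contact = 355253.87 + 2577882.77 − 2931517.18 = 1619.46 m.
Depth below ground = 2513.7 − 1619.46 = 894.2 m.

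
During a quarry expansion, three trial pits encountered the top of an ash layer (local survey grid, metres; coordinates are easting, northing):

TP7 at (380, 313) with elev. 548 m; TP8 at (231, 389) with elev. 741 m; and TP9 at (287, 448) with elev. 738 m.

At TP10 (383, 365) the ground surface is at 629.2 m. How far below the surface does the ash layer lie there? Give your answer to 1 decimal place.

42.6 m

Two edge vectors: TP7→TP8 = (-149, 76, 193), TP7→TP9 = (-93, 135, 190).
Normal n = (TP7→TP8) × (TP7→TP9) = (-11615, 10361, -13047).
So ∂z/∂easting = −n_x/n_z = −0.89024 and ∂z/∂northing = −n_y/n_z = 0.79413.
Intercept c from TP7: 548 + 338.29 − 248.56 = 637.73.
At (383, 365): z_contact = −340.96 + 289.86 + 637.73 = 586.62 m.
Depth below ground = 629.2 − 586.62 = 42.6 m.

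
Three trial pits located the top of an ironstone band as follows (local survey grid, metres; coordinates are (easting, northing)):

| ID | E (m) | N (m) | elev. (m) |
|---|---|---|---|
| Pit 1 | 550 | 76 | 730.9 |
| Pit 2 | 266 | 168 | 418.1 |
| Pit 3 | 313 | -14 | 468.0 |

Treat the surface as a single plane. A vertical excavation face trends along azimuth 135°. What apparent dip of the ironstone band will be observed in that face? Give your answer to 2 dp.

Let the plane be z = a·E + b·N + c.
Pit 2−Pit 1: −284a + 92b = −312.8;  Pit 3−Pit 1: −237a − 90b = −262.9.
Solving gives a = 1.10503, b = 0.01119.
Unit vector along 135° is (sin 135°, cos 135°) = (0.7071, -0.7071).
Slope in that direction = a·(0.7071) + b·(-0.7071) = 0.77346.
Apparent dip = arctan|0.77346| = 37.72° (true dip is 47.9°, so apparent ≤ true as expected).

37.72°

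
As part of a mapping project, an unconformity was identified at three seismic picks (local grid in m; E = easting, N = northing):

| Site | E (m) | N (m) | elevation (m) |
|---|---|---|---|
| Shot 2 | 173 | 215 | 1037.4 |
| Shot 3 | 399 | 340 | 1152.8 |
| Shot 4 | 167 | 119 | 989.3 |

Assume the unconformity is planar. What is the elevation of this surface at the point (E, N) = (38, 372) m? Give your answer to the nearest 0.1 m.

Let the plane be z = a·E + b·N + c.
Shot 3−Shot 2: 226a + 125b = 115.4;  Shot 4−Shot 2: −6a − 96b = −48.1.
Solving gives a = 0.24186, b = 0.48593.
Then c = 1037.4 − a·173 − b·215 = 891.09.
At (38, 372): z = 9.2 + 180.8 + 891.09 = 1081.0 m.

1081.0 m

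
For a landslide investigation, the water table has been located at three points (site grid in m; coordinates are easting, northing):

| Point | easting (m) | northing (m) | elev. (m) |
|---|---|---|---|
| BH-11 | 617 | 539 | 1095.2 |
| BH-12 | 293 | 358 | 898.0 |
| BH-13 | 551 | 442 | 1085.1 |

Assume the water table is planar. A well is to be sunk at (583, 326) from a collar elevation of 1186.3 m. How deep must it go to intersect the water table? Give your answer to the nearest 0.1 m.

Let the plane be z = a·easting + b·northing + c.
BH-12−BH-11: −324a − 181b = −197.2;  BH-13−BH-11: −66a − 97b = −10.1.
Solving gives a = 0.88801, b = −0.50009.
Then c = 1095.2 − a·617 − b·539 = 816.84.
At (583, 326): z_contact = 517.71 − 163.03 + 816.84 = 1171.53 m.
Depth below ground = 1186.3 − 1171.53 = 14.8 m.

14.8 m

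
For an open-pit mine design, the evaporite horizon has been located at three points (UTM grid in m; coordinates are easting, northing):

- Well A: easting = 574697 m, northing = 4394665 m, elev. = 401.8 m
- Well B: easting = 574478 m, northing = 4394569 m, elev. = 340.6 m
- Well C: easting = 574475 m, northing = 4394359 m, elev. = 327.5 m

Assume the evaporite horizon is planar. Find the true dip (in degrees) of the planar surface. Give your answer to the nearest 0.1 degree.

14.6°

Let the plane be z = a·easting + b·northing + c.
Well B−Well A: −219a − 96b = −61.2;  Well C−Well A: −222a − 306b = −74.3.
Solving gives a = 0.25370, b = 0.05876.
Gradient magnitude |∇z| = √(a² + b²) = √(0.06436 + 0.00345) = 0.26041.
True dip = arctan(0.26041) = 14.6°, dipping toward WSW (azimuth ≈ 257°).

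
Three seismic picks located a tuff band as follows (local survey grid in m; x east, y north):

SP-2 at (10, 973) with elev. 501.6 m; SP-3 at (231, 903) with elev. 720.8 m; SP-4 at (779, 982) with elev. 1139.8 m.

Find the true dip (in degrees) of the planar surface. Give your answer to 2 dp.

44.14°

Two edge vectors: SP-2→SP-3 = (221, -70, 219.2), SP-2→SP-4 = (769, 9, 638.2).
Normal n = (SP-2→SP-3) × (SP-2→SP-4) = (-46646.8, 27522.6, 55819).
So ∂z/∂x = −n_x/n_z = 0.83568 and ∂z/∂y = −n_y/n_z = −0.49307.
Gradient magnitude |∇z| = √(a² + b²) = √(0.69836 + 0.24312) = 0.97030.
True dip = arctan(0.97030) = 44.14°, dipping toward WNW (azimuth ≈ 301°).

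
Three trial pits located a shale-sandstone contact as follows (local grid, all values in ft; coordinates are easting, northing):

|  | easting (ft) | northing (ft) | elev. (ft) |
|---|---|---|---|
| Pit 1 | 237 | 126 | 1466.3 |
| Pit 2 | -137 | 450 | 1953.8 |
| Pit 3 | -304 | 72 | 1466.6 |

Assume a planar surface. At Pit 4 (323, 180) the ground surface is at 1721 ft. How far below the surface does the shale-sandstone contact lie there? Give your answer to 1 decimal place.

193.5 ft

Two edge vectors: Pit 1→Pit 2 = (-374, 324, 487.5), Pit 1→Pit 3 = (-541, -54, 0.3).
Normal n = (Pit 1→Pit 2) × (Pit 1→Pit 3) = (26422.2, -263625.3, 195480).
So ∂z/∂easting = −n_x/n_z = −0.13517 and ∂z/∂northing = −n_y/n_z = 1.34860.
Intercept c from Pit 1: 1466.3 + 32.03 − 169.92 = 1328.41.
At (323, 180): z_contact = −43.66 + 242.75 + 1328.41 = 1527.50 ft.
Depth below ground = 1721 − 1527.50 = 193.5 ft.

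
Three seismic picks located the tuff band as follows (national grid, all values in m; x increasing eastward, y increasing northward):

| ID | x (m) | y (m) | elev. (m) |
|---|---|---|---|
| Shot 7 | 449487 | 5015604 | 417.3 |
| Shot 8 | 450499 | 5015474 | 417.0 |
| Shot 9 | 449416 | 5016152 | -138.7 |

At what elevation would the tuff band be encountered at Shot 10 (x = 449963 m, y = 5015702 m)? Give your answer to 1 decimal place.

Let the plane be z = a·x + b·y + c.
Shot 8−Shot 7: 1012a − 130b = −0.3;  Shot 9−Shot 7: −71a + 548b = −556.
Solving gives a = −0.132841169, b = −1.031809713.
Then c = 417.3 − a·449487 − b·5015604 = 5235276.60.
At (449963, 5015702): z = −59773.6 − 5175250.0 + 5235276.60 = 253.0 m.

253.0 m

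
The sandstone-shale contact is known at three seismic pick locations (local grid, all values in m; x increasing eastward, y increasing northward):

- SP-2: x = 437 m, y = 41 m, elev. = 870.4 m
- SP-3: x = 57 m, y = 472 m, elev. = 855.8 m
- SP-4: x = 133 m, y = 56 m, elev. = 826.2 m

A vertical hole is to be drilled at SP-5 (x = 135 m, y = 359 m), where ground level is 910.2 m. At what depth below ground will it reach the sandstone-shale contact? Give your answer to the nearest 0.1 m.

53.8 m

Let the plane be z = a·x + b·y + c.
SP-3−SP-2: −380a + 431b = −14.6;  SP-4−SP-2: −304a + 15b = −44.2.
Solving gives a = 0.15026, b = 0.09861.
Then c = 870.4 − a·437 − b·41 = 800.69.
At (135, 359): z_contact = 20.29 + 35.40 + 800.69 = 856.38 m.
Depth below ground = 910.2 − 856.38 = 53.8 m.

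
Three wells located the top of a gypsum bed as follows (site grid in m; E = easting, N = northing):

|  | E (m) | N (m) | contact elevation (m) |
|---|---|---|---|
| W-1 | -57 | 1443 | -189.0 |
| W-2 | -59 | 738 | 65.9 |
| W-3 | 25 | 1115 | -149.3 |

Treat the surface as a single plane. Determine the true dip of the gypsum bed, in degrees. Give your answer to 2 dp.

45.48°

Two edge vectors: W-1→W-2 = (-2, -705, 254.9), W-1→W-3 = (82, -328, 39.7).
Normal n = (W-1→W-2) × (W-1→W-3) = (55618.7, 20981.2, 58466).
So ∂z/∂E = −n_x/n_z = −0.95130 and ∂z/∂N = −n_y/n_z = −0.35886.
Gradient magnitude |∇z| = √(a² + b²) = √(0.90497 + 0.12878) = 1.01674.
True dip = arctan(1.01674) = 45.48°, dipping toward ENE (azimuth ≈ 069°).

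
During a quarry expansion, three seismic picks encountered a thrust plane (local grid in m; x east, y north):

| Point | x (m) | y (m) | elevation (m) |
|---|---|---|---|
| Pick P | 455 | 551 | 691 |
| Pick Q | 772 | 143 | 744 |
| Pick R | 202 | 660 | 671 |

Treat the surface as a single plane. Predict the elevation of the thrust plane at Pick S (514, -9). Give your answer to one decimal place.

750.7 m

Let the plane be z = a·x + b·y + c.
Pick Q−Pick P: 317a − 408b = 53;  Pick R−Pick P: −253a + 109b = −20.
Solving gives a = 0.03470, b = −0.10294.
Then c = 691 − a·455 − b·551 = 731.93.
At (514, -9): z = 17.8 + 0.9 + 731.93 = 750.7 m.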